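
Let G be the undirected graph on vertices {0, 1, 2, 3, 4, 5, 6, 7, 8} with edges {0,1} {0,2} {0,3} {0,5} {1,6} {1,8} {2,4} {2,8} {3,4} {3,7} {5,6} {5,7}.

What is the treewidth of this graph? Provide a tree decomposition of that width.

The largest bag has 4 vertices, giving width 3; this decomposition certifies tw(G) ≤ 3. For the lower bound: the 4 vertex sets {1,6,8}, {5}, {0}, {2,3,4,7} are disjoint, each induces a connected subgraph, and every pair is joined by at least one edge of G. Contracting each set to a single vertex therefore yields K_{4} as a minor, and since treewidth is minor-monotone, tw(G) ≥ tw(K_{4}) = 3. The upper and lower bounds meet at 3, so that is the treewidth.

Treewidth 3.
One such decomposition:
Bags: B1 = {1, 5, 6, 8}  B2 = {0, 1, 5, 8}  B3 = {0, 2, 5, 8}  B4 = {0, 2, 5, 7}  B5 = {0, 2, 3, 7}  B6 = {2, 3, 4, 7}
Tree: B1–B2, B2–B3, B3–B4, B4–B5, B5–B6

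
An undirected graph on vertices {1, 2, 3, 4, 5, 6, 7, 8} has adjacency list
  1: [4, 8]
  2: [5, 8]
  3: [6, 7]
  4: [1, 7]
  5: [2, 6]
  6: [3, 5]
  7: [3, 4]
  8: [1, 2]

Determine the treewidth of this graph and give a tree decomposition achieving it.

Each bag holds 3 vertices, so the decomposition has width 2, which upper-bounds the treewidth. For the lower bound, G contains the cycle 1–8–2–5–6–3–7–4–1, so G is not a forest; only forests have treewidth ≤ 1, hence tw(G) ≥ 2. Combining the bounds, tw(G) = 2.

Treewidth 2.
Bags: B1 = {1, 2, 8}  B2 = {1, 2, 5}  B3 = {1, 5, 6}  B4 = {1, 3, 6}  B5 = {1, 3, 7}  B6 = {1, 4, 7}
Tree: B1–B2, B2–B3, B3–B4, B4–B5, B5–B6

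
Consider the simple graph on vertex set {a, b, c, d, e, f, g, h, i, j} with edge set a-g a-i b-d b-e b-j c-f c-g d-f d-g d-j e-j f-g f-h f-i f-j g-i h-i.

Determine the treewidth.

A width-2 tree decomposition is:
Bags: B1 = {f, g, i}  B2 = {a, g, i}  B3 = {f, h, i}  B4 = {d, f, g}  B5 = {c, f, g}  B6 = {d, f, j}  B7 = {b, d, j}  B8 = {b, e, j}
Tree: B1–B2, B1–B3, B1–B4, B4–B5, B4–B6, B6–B7, B7–B8
The largest bag has 3 vertices, giving width 2; this decomposition certifies tw(G) ≤ 2. Conversely, {a, g, i} is a clique of size 3, and the vertices of any clique must share a bag in every tree decomposition; so some bag has ≥ 3 vertices and tw(G) ≥ 2. The upper and lower bounds meet at 2, so that is the treewidth.

2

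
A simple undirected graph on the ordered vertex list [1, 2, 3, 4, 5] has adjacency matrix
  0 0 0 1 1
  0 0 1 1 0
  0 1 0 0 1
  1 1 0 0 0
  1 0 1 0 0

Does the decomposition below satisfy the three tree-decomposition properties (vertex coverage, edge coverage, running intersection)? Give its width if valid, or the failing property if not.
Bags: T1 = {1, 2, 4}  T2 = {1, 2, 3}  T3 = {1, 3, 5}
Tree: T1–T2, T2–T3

Yes; width 2.

Every vertex of G appears in some bag (union = {1, 2, 3, 4, 5}); every edge is covered by a bag; and for each vertex v the set of bags containing v is connected in the bag tree. The decomposition is therefore valid. The largest bag has 3 vertices, so the width is 2.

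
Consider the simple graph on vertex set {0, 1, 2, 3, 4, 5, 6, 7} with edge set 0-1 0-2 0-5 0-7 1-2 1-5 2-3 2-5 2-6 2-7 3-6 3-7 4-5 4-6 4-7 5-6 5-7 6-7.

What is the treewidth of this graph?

3

A width-3 tree decomposition is:
Bags: B1 = {2, 5, 6, 7}  B2 = {2, 3, 6, 7}  B3 = {0, 2, 5, 7}  B4 = {0, 1, 2, 5}  B5 = {4, 5, 6, 7}
Tree: B1–B2, B1–B3, B3–B4, B1–B5
Every bag has size at most 4, so the width is 4 − 1 = 3 and tw(G) ≤ 3. On the other hand G contains the 4-clique {2, 3, 6, 7}. A clique must lie in a single bag of any decomposition, so no decomposition can have width below 3. Combining the bounds, tw(G) = 3.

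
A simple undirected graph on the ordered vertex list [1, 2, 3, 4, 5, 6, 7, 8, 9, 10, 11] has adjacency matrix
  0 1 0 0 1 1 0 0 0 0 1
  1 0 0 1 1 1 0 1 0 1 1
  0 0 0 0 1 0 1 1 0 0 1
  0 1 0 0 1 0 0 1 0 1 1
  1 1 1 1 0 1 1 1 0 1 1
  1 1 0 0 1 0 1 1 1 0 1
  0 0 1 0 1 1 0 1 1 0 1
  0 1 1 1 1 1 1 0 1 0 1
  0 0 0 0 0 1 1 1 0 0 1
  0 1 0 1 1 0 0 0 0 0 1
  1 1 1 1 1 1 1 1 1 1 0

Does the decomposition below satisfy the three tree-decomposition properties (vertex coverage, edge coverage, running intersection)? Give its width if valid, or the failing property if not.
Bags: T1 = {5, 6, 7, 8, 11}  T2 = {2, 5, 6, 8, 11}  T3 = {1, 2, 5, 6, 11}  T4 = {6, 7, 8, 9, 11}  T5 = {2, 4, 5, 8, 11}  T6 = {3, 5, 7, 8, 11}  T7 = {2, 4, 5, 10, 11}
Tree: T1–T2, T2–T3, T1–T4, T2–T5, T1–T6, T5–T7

Yes; width 4.

Checking the three conditions: (i) the bags cover all of {1, 2, 3, 4, 5, 6, 7, 8, 9, 10, 11}; (ii) for each edge, some bag contains both endpoints; (iii) the bags containing any fixed vertex form a subtree. All hold, so the decomposition is valid with width 5 − 1 = 4.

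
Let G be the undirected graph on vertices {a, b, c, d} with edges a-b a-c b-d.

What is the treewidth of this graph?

1

A width-1 tree decomposition is:
Bags: B1 = {a, b}  B2 = {a, c}  B3 = {b, d}
Tree: B1–B2, B1–B3
Every bag has size at most 2, so the width is 2 − 1 = 1 and tw(G) ≤ 1. Any graph with an edge has treewidth ≥ 1, and G has the edge b–a. The upper and lower bounds meet at 1, so that is the treewidth.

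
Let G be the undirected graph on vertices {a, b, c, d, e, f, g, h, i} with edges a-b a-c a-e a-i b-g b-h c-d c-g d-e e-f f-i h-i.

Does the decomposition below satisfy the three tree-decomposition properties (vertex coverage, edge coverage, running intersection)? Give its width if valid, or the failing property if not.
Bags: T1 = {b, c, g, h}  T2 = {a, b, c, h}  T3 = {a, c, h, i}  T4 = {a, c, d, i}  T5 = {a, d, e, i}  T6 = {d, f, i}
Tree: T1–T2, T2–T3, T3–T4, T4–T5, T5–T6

A tree decomposition must satisfy three properties: every vertex lies in some bag; for every edge, both endpoints lie together in some bag; and for every vertex, the bags containing it form a connected subtree. Here edge (e,f) lies in no bag, so the decomposition is invalid.

No — edge (e,f) lies in no bag.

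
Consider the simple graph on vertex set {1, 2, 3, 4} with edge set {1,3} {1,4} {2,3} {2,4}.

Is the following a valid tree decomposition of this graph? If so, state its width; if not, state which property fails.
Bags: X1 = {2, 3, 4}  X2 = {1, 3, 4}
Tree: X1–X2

Every vertex of G appears in some bag (union = {1, 2, 3, 4}); every edge is covered by a bag; and for each vertex v the set of bags containing v is connected in the bag tree. The decomposition is therefore valid. The largest bag has 3 vertices, so the width is 2.

Yes; width 2.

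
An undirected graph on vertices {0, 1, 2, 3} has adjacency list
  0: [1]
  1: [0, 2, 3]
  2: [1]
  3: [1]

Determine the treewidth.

1

A width-1 tree decomposition is:
Bags: B1 = {0, 1}  B2 = {1, 2}  B3 = {1, 3}
Tree: B1–B2, B2–B3
The largest bag has 2 vertices, giving width 1; this decomposition certifies tw(G) ≤ 1. G has an edge, so its treewidth is at least 1. Hence tw(G) = 1 exactly.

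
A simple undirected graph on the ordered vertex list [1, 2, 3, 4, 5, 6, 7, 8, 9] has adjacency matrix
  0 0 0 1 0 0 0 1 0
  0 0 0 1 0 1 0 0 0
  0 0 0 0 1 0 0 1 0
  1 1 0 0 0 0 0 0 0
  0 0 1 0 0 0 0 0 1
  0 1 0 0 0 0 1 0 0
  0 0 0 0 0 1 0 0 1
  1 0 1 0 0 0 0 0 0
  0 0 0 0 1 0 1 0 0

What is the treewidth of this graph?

2

A width-2 tree decomposition is:
Bags: B1 = {6, 7, 9}  B2 = {5, 6, 9}  B3 = {3, 5, 6}  B4 = {3, 6, 8}  B5 = {1, 6, 8}  B6 = {1, 4, 6}  B7 = {2, 4, 6}
Tree: B1–B2, B2–B3, B3–B4, B4–B5, B5–B6, B6–B7
The largest bag has 3 vertices, giving width 2; this decomposition certifies tw(G) ≤ 2. The edges 6–7–9–5–3–8–1–4–2–6 form a cycle, so G is not a tree and its treewidth is at least 2. Therefore the treewidth is 2.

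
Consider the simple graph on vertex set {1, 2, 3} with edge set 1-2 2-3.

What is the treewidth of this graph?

1

A width-1 tree decomposition is:
Bags: B1 = {2, 3}  B2 = {1, 2}
Tree: B1–B2
Each bag holds 2 vertices, so the decomposition has width 1, which upper-bounds the treewidth. Since G has at least one edge (e.g. 2–3), it is not an edgeless graph, so tw(G) ≥ 1. Therefore the treewidth is 1.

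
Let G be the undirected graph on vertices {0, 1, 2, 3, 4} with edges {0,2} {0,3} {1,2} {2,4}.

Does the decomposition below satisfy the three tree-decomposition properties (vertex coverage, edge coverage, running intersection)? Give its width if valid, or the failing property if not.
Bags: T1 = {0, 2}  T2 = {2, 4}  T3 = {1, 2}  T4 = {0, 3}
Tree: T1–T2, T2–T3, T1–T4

Yes; width 1.

Checking the three conditions: (i) the bags cover all of {0, 1, 2, 3, 4}; (ii) for each edge, some bag contains both endpoints; (iii) the bags containing any fixed vertex form a subtree. All hold, so the decomposition is valid with width 2 − 1 = 1.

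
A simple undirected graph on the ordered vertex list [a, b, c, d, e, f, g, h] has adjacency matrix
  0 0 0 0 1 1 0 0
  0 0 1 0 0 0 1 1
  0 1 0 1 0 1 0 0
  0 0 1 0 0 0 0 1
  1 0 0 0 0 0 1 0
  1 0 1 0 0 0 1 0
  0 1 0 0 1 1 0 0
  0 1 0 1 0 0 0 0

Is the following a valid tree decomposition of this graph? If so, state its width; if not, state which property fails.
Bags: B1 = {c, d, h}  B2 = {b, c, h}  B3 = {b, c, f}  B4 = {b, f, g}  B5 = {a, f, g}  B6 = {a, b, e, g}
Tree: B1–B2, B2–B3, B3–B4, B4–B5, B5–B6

A tree decomposition must satisfy three properties: every vertex lies in some bag; for every edge, both endpoints lie together in some bag; and for every vertex, the bags containing it form a connected subtree. Here bags containing vertex b are not connected in the tree, so the decomposition is invalid.

No — bags containing vertex b are not connected in the tree.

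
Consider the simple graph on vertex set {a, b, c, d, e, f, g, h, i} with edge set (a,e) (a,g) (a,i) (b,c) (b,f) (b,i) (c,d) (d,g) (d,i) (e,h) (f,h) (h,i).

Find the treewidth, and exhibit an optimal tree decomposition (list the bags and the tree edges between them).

Treewidth 3.
Bags: B1 = {b, c, d, f}  B2 = {b, d, f, i}  B3 = {d, f, h, i}  B4 = {d, g, h, i}  B5 = {a, g, h, i}  B6 = {a, e, g, h}
Tree: B1–B2, B2–B3, B3–B4, B4–B5, B5–B6

The largest bag has 4 vertices, giving width 3; this decomposition certifies tw(G) ≤ 3. For the lower bound: the 4 vertex sets {b,c,f}, {d}, {i}, {a,e,g,h} are disjoint, each induces a connected subgraph, and every pair is joined by at least one edge of G. Contracting each set to a single vertex therefore yields K_{4} as a minor, and since treewidth is minor-monotone, tw(G) ≥ tw(K_{4}) = 3. Combining the bounds, tw(G) = 3.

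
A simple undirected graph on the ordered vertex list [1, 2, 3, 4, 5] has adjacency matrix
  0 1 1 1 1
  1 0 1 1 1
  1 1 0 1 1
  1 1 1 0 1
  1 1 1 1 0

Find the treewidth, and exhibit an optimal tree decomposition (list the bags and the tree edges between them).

A single bag containing all 5 vertices is trivially a valid decomposition of width 4. For the lower bound, the 5 vertices {1, 2, 3, 4, 5} are pairwise adjacent, and any tree decomposition puts a clique entirely inside one bag — forcing width ≥ 4. Hence tw(G) = 4 exactly.

Treewidth 4.
One such decomposition:
Bags: B1 = {1, 2, 3, 4, 5}
Tree: (single bag)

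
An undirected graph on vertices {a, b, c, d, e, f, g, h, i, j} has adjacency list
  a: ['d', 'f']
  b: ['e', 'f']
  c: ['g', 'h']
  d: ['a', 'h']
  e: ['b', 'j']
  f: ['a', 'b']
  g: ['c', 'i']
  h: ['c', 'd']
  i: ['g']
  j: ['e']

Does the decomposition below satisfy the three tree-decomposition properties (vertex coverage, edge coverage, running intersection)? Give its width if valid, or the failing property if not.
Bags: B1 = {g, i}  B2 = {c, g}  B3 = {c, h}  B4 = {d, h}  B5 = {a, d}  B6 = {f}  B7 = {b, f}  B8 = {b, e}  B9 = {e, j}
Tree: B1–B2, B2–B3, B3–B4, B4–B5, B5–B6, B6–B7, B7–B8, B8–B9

No — edge (a,f) lies in no bag.

A tree decomposition must satisfy three properties: every vertex lies in some bag; for every edge, both endpoints lie together in some bag; and for every vertex, the bags containing it form a connected subtree. Here edge (a,f) lies in no bag, so the decomposition is invalid.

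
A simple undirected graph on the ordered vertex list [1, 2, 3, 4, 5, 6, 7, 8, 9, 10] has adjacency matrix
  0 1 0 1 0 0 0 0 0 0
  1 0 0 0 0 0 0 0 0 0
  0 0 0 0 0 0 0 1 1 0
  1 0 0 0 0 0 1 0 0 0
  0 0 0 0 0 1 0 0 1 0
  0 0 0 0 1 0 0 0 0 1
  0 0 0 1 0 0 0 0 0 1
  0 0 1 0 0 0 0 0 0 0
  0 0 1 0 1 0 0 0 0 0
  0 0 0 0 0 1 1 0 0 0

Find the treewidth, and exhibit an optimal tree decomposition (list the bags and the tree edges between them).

Treewidth 1.
Bags: B1 = {1, 2}  B2 = {1, 4}  B3 = {4, 7}  B4 = {7, 10}  B5 = {6, 10}  B6 = {5, 6}  B7 = {5, 9}  B8 = {3, 9}  B9 = {3, 8}
Tree: B1–B2, B2–B3, B3–B4, B4–B5, B5–B6, B6–B7, B7–B8, B8–B9

The largest bag has 2 vertices, giving width 1; this decomposition certifies tw(G) ≤ 1. Since G has at least one edge (e.g. 2–1), it is not an edgeless graph, so tw(G) ≥ 1. The upper and lower bounds meet at 1, so that is the treewidth.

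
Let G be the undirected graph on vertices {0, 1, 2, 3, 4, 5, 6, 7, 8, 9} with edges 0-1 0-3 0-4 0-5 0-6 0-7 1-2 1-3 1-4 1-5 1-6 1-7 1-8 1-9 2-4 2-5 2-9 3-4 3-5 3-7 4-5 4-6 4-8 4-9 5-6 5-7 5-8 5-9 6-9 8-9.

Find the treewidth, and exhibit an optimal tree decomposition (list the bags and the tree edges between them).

The largest bag has 5 vertices, giving width 4; this decomposition certifies tw(G) ≤ 4. On the other hand G contains the 5-clique {0, 1, 3, 4, 5}. A clique must lie in a single bag of any decomposition, so no decomposition can have width below 4. Hence tw(G) = 4 exactly.

Treewidth 4.
Bags: B1 = {1, 4, 5, 6, 9}  B2 = {0, 1, 4, 5, 6}  B3 = {0, 1, 3, 4, 5}  B4 = {1, 2, 4, 5, 9}  B5 = {1, 4, 5, 8, 9}  B6 = {0, 1, 3, 5, 7}
Tree: B1–B2, B2–B3, B1–B4, B1–B5, B3–B6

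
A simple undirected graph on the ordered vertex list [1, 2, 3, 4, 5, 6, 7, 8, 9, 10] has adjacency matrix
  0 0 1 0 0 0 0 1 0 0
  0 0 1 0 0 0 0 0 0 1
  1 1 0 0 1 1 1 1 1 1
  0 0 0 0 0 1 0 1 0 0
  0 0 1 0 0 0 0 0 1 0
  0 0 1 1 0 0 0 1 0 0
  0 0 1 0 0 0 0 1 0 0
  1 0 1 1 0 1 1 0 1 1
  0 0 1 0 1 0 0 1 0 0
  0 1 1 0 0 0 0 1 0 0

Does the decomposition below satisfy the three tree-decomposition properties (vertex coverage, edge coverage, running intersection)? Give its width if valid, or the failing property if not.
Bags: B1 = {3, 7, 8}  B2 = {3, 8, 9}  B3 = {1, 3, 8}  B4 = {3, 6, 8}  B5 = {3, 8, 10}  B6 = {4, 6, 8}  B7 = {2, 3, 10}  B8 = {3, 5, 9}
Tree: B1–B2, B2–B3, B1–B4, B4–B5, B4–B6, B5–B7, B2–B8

Yes; width 2.

Checking the three conditions: (i) the bags cover all of {1, 2, 3, 4, 5, 6, 7, 8, 9, 10}; (ii) for each edge, some bag contains both endpoints; (iii) the bags containing any fixed vertex form a subtree. All hold, so the decomposition is valid with width 3 − 1 = 2.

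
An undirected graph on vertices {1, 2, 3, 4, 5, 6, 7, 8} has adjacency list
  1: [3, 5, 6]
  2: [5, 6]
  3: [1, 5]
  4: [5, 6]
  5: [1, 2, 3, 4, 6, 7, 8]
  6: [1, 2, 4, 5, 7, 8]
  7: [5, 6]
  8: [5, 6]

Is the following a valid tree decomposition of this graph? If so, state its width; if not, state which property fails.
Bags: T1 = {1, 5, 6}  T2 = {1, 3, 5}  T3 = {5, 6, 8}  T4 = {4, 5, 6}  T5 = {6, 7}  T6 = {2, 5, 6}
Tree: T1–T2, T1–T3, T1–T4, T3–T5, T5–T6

No — edge (5,7) lies in no bag.

A tree decomposition must satisfy three properties: every vertex lies in some bag; for every edge, both endpoints lie together in some bag; and for every vertex, the bags containing it form a connected subtree. Here edge (5,7) lies in no bag, so the decomposition is invalid.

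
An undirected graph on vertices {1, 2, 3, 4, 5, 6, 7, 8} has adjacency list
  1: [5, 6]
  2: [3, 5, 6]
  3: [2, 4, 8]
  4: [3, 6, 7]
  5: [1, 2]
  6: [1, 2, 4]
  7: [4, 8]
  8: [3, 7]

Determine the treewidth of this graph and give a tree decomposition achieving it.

The largest bag has 3 vertices, giving width 2; this decomposition certifies tw(G) ≤ 2. Since 1–5–2–6–1 is a cycle in G, G is not acyclic. Forests are exactly the graphs of treewidth ≤ 1, so tw(G) ≥ 2. The upper and lower bounds meet at 2, so that is the treewidth.

Treewidth 2.
One such decomposition:
Bags: B1 = {1, 5, 6}  B2 = {2, 5, 6}  B3 = {2, 4, 6}  B4 = {2, 3, 4}  B5 = {3, 4, 7}  B6 = {3, 7, 8}
Tree: B1–B2, B2–B3, B3–B4, B4–B5, B5–B6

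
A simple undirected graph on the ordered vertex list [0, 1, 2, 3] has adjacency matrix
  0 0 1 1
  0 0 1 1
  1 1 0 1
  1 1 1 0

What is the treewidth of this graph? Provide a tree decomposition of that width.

The largest bag has 3 vertices, giving width 2; this decomposition certifies tw(G) ≤ 2. Conversely, {0, 2, 3} is a clique of size 3, and the vertices of any clique must share a bag in every tree decomposition; so some bag has ≥ 3 vertices and tw(G) ≥ 2. The upper and lower bounds meet at 2, so that is the treewidth.

Treewidth 2.
One such decomposition:
Bags: B1 = {0, 2, 3}  B2 = {1, 2, 3}
Tree: B1–B2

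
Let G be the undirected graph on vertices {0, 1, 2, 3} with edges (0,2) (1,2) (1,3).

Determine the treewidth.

A width-1 tree decomposition is:
Bags: B1 = {0, 2}  B2 = {1, 2}  B3 = {1, 3}
Tree: B1–B2, B2–B3
Each bag holds 2 vertices, so the decomposition has width 1, which upper-bounds the treewidth. Since G has at least one edge (e.g. 0–2), it is not an edgeless graph, so tw(G) ≥ 1. Hence tw(G) = 1 exactly.

1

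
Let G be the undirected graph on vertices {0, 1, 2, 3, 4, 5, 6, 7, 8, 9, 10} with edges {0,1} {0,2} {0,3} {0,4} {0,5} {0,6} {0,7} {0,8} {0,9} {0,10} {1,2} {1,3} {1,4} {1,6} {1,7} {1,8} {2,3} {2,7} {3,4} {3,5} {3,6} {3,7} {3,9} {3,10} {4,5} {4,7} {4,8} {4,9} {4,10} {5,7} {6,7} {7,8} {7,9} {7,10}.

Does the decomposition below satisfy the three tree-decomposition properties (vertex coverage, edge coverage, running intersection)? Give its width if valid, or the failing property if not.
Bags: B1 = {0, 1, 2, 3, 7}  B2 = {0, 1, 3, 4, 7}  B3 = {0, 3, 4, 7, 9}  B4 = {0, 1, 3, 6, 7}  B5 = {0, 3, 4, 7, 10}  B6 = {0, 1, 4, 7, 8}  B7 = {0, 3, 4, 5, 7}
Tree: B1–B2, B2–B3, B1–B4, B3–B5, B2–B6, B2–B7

Yes; width 4.

Vertex coverage: the bags together contain {0, 1, 2, 3, 4, 5, 6, 7, 8, 9, 10}, the full vertex set. Edge coverage: each edge of G has both endpoints in at least one bag. Running intersection: for every vertex, the bags containing it form a connected subtree. All three properties hold, so this is a valid tree decomposition of width max|bag| − 1 = 4, and hence tw(G) ≤ 4.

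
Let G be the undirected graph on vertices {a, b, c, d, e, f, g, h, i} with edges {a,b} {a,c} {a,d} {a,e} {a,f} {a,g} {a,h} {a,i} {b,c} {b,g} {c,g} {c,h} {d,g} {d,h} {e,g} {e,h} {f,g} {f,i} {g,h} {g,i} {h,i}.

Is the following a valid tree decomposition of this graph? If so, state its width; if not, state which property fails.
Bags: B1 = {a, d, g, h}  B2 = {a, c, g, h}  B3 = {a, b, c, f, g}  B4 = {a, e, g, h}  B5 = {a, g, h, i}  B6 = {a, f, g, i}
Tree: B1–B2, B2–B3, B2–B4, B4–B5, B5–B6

A tree decomposition must satisfy three properties: every vertex lies in some bag; for every edge, both endpoints lie together in some bag; and for every vertex, the bags containing it form a connected subtree. Here bags containing vertex f are not connected in the tree, so the decomposition is invalid.

No — bags containing vertex f are not connected in the tree.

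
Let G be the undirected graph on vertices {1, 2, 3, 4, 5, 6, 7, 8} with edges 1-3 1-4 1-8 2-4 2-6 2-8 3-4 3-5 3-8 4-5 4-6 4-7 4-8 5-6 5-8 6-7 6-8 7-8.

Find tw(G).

3

A width-3 tree decomposition is:
Bags: B1 = {4, 5, 6, 8}  B2 = {2, 4, 6, 8}  B3 = {4, 6, 7, 8}  B4 = {3, 4, 5, 8}  B5 = {1, 3, 4, 8}
Tree: B1–B2, B2–B3, B1–B4, B4–B5
Every bag has size at most 4, so the width is 4 − 1 = 3 and tw(G) ≤ 3. For the lower bound, the 4 vertices {1, 3, 4, 8} are pairwise adjacent, and any tree decomposition puts a clique entirely inside one bag — forcing width ≥ 3. Combining the bounds, tw(G) = 3.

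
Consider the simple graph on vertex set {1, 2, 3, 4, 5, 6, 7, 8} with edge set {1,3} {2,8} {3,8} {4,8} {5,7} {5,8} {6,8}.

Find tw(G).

A width-1 tree decomposition is:
Bags: B1 = {6, 8}  B2 = {3, 8}  B3 = {4, 8}  B4 = {5, 8}  B5 = {2, 8}  B6 = {1, 3}  B7 = {5, 7}
Tree: B1–B2, B2–B3, B2–B4, B4–B5, B2–B6, B4–B7
Each bag holds 2 vertices, so the decomposition has width 1, which upper-bounds the treewidth. Since G has at least one edge (e.g. 8–6), it is not an edgeless graph, so tw(G) ≥ 1. The upper and lower bounds meet at 1, so that is the treewidth.

1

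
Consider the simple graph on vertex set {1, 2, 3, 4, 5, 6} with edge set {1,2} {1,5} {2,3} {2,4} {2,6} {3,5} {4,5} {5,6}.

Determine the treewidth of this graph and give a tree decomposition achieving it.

The largest bag has 3 vertices, giving width 2; this decomposition certifies tw(G) ≤ 2. Since 6–5–4–2–6 is a cycle in G, G is not acyclic. Forests are exactly the graphs of treewidth ≤ 1, so tw(G) ≥ 2. Hence tw(G) = 2 exactly.

Treewidth 2.
One such decomposition:
Bags: B1 = {2, 5, 6}  B2 = {2, 4, 5}  B3 = {2, 3, 5}  B4 = {1, 2, 5}
Tree: B1–B2, B2–B3, B3–B4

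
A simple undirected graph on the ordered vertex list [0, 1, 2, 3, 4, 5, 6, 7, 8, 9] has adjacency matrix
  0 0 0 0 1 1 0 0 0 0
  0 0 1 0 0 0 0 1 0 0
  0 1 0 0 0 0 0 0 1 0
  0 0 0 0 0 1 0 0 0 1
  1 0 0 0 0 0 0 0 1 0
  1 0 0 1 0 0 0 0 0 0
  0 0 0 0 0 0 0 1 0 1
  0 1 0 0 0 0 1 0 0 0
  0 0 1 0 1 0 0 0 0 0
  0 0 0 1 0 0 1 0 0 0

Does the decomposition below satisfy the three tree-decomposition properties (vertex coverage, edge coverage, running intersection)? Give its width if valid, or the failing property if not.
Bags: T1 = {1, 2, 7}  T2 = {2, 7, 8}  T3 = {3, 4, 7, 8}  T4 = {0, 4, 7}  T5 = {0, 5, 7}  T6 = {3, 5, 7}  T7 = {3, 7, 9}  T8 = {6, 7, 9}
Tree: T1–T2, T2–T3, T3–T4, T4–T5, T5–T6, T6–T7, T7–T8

No — bags containing vertex 3 are not connected in the tree.

A tree decomposition must satisfy three properties: every vertex lies in some bag; for every edge, both endpoints lie together in some bag; and for every vertex, the bags containing it form a connected subtree. Here bags containing vertex 3 are not connected in the tree, so the decomposition is invalid.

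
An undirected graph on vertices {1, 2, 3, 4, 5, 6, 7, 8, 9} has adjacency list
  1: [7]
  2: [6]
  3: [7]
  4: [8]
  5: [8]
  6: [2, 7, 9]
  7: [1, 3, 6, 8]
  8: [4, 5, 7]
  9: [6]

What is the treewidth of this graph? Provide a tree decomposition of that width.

The largest bag has 2 vertices, giving width 1; this decomposition certifies tw(G) ≤ 1. G has an edge, so its treewidth is at least 1. The upper and lower bounds meet at 1, so that is the treewidth.

Treewidth 1.
One optimal decomposition is:
Bags: B1 = {6, 7}  B2 = {2, 6}  B3 = {1, 7}  B4 = {6, 9}  B5 = {7, 8}  B6 = {3, 7}  B7 = {5, 8}  B8 = {4, 8}
Tree: B1–B2, B1–B3, B1–B4, B1–B5, B1–B6, B5–B7, B7–B8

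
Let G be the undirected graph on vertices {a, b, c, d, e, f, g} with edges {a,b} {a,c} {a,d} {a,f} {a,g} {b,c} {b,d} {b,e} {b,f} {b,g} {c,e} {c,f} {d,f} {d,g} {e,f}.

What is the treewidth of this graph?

A width-3 tree decomposition is:
Bags: B1 = {b, c, e, f}  B2 = {a, b, c, f}  B3 = {a, b, d, f}  B4 = {a, b, d, g}
Tree: B1–B2, B2–B3, B3–B4
Every bag has size at most 4, so the width is 4 − 1 = 3 and tw(G) ≤ 3. On the other hand G contains the 4-clique {a, b, d, g}. A clique must lie in a single bag of any decomposition, so no decomposition can have width below 3. Hence tw(G) = 3 exactly.

3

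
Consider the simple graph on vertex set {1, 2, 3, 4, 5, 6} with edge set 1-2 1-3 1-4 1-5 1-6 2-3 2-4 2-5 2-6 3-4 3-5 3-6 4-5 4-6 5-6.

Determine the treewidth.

A width-5 tree decomposition is:
Bags: B1 = {1, 2, 3, 4, 5, 6}
Tree: (single bag)
With just one bag of size 6, the width is 6 − 1 = 5, so tw(G) ≤ 5. On the other hand G contains the 6-clique {1, 2, 3, 4, 5, 6}. A clique must lie in a single bag of any decomposition, so no decomposition can have width below 5. Hence tw(G) = 5 exactly.

5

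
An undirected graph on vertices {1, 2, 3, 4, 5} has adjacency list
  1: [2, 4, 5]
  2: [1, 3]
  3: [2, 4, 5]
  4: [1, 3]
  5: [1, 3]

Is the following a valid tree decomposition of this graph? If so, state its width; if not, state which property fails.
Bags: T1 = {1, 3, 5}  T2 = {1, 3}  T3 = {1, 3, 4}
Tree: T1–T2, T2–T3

No — vertex 2 appears in no bag.

A tree decomposition must satisfy three properties: every vertex lies in some bag; for every edge, both endpoints lie together in some bag; and for every vertex, the bags containing it form a connected subtree. Here vertex 2 appears in no bag, so the decomposition is invalid.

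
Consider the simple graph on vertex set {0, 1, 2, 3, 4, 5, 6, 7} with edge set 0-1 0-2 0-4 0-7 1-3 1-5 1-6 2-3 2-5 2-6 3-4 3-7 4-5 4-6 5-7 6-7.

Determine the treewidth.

4

A width-4 tree decomposition is:
Bags: B1 = {1, 2, 4, 6, 7}  B2 = {1, 2, 4, 5, 7}  B3 = {0, 1, 2, 4, 7}  B4 = {1, 2, 3, 4, 7}
Tree: B1–B2, B2–B3, B3–B4
Every bag has size at most 5, so the width is 5 − 1 = 4 and tw(G) ≤ 4. For the lower bound: the 5 vertex sets {1,6}, {2,5}, {0,4}, {7}, {3} are disjoint, each induces a connected subgraph, and every pair is joined by at least one edge of G. Contracting each set to a single vertex therefore yields K_{5} as a minor, and since treewidth is minor-monotone, tw(G) ≥ tw(K_{5}) = 4. Combining the bounds, tw(G) = 4.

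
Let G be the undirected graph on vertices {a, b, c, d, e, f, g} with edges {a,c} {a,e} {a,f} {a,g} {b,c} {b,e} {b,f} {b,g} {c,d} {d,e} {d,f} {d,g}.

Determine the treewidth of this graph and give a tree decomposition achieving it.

Each bag holds 4 vertices, so the decomposition has width 3, which upper-bounds the treewidth. For the lower bound: the 4 vertex sets {b,f}, {a,e}, {d}, {c} are disjoint, each induces a connected subgraph, and every pair is joined by at least one edge of G. Contracting each set to a single vertex therefore yields K_{4} as a minor, and since treewidth is minor-monotone, tw(G) ≥ tw(K_{4}) = 3. Therefore the treewidth is 3.

Treewidth 3.
Bags: B1 = {a, b, d, f}  B2 = {a, b, d, e}  B3 = {a, b, c, d}  B4 = {a, b, d, g}
Tree: B1–B2, B2–B3, B3–B4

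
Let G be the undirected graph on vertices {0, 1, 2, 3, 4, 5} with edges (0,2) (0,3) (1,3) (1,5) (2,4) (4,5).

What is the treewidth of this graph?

A width-2 tree decomposition is:
Bags: B1 = {0, 2, 4}  B2 = {0, 4, 5}  B3 = {0, 1, 5}  B4 = {0, 1, 3}
Tree: B1–B2, B2–B3, B3–B4
The largest bag has 3 vertices, giving width 2; this decomposition certifies tw(G) ≤ 2. For the lower bound, G contains the cycle 0–2–4–5–1–3–0, so G is not a forest; only forests have treewidth ≤ 1, hence tw(G) ≥ 2. Combining the bounds, tw(G) = 2.

2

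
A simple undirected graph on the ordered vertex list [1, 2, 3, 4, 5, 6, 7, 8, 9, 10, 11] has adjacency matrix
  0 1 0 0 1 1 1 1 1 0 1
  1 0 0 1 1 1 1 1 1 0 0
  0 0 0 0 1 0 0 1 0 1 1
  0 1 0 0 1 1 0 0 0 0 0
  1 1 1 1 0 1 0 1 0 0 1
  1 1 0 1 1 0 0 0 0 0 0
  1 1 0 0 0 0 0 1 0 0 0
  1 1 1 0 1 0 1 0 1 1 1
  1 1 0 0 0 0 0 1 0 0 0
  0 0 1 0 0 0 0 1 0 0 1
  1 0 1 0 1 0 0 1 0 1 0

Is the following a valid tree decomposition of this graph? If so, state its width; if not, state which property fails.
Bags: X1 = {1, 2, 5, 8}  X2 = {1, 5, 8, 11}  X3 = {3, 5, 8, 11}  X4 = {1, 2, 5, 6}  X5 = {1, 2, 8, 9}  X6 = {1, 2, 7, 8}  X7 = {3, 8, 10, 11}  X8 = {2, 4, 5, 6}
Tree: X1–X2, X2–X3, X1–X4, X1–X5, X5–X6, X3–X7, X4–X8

Vertex coverage: the bags together contain {1, 2, 3, 4, 5, 6, 7, 8, 9, 10, 11}, the full vertex set. Edge coverage: each edge of G has both endpoints in at least one bag. Running intersection: for every vertex, the bags containing it form a connected subtree. All three properties hold, so this is a valid tree decomposition of width max|bag| − 1 = 3, and hence tw(G) ≤ 3.

Yes; width 3.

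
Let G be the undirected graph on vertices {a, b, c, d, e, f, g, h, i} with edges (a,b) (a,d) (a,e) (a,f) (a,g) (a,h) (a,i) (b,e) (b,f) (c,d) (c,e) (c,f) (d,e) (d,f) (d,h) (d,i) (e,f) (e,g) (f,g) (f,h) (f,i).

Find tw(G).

3

A width-3 tree decomposition is:
Bags: B1 = {a, e, f, g}  B2 = {a, d, e, f}  B3 = {a, b, e, f}  B4 = {c, d, e, f}  B5 = {a, d, f, h}  B6 = {a, d, f, i}
Tree: B1–B2, B1–B3, B2–B4, B2–B5, B2–B6
Every bag has size at most 4, so the width is 4 − 1 = 3 and tw(G) ≤ 3. On the other hand G contains the 4-clique {c, d, e, f}. A clique must lie in a single bag of any decomposition, so no decomposition can have width below 3. Therefore the treewidth is 3.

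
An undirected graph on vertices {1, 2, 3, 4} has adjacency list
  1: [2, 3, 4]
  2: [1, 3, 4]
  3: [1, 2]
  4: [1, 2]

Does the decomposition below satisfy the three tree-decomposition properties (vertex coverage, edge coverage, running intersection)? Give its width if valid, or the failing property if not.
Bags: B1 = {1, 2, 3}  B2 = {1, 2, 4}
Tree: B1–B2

Yes; width 2.

Every vertex of G appears in some bag (union = {1, 2, 3, 4}); every edge is covered by a bag; and for each vertex v the set of bags containing v is connected in the bag tree. The decomposition is therefore valid. The largest bag has 3 vertices, so the width is 2.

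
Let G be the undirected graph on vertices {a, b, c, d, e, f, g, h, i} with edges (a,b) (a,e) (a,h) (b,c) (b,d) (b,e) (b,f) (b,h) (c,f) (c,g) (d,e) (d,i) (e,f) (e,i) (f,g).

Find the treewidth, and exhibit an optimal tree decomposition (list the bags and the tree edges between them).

Every bag has size at most 3, so the width is 3 − 1 = 2 and tw(G) ≤ 2. Conversely, {c, f, g} is a clique of size 3, and the vertices of any clique must share a bag in every tree decomposition; so some bag has ≥ 3 vertices and tw(G) ≥ 2. Therefore the treewidth is 2.

Treewidth 2.
Bags: B1 = {b, e, f}  B2 = {b, c, f}  B3 = {a, b, e}  B4 = {b, d, e}  B5 = {c, f, g}  B6 = {a, b, h}  B7 = {d, e, i}
Tree: B1–B2, B1–B3, B1–B4, B2–B5, B3–B6, B4–B7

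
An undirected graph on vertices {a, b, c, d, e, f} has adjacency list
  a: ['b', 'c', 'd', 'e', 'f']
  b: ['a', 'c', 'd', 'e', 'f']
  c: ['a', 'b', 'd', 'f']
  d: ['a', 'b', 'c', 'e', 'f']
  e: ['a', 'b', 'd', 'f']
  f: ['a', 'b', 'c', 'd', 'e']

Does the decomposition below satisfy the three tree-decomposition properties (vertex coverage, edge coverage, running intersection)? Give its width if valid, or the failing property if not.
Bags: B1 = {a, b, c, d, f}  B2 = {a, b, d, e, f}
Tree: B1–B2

Yes; width 4.

Checking the three conditions: (i) the bags cover all of {a, b, c, d, e, f}; (ii) for each edge, some bag contains both endpoints; (iii) the bags containing any fixed vertex form a subtree. All hold, so the decomposition is valid with width 5 − 1 = 4.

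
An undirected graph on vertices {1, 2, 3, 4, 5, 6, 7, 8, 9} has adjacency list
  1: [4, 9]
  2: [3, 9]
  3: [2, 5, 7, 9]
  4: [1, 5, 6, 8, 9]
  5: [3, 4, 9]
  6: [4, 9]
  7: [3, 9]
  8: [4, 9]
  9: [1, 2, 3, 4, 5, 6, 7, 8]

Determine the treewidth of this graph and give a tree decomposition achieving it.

Each bag holds 3 vertices, so the decomposition has width 2, which upper-bounds the treewidth. Conversely, {2, 3, 9} is a clique of size 3, and the vertices of any clique must share a bag in every tree decomposition; so some bag has ≥ 3 vertices and tw(G) ≥ 2. Combining the bounds, tw(G) = 2.

Treewidth 2.
Bags: B1 = {3, 5, 9}  B2 = {4, 5, 9}  B3 = {2, 3, 9}  B4 = {4, 8, 9}  B5 = {3, 7, 9}  B6 = {1, 4, 9}  B7 = {4, 6, 9}
Tree: B1–B2, B1–B3, B2–B4, B3–B5, B2–B6, B4–B7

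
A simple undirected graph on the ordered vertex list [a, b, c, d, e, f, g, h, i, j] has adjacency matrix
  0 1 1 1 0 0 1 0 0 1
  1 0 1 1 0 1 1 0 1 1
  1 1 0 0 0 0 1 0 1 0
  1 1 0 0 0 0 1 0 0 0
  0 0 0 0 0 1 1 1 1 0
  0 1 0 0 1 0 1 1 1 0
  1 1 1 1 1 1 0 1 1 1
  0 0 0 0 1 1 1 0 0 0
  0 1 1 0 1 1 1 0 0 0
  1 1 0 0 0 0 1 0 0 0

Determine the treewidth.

A width-3 tree decomposition is:
Bags: B1 = {b, f, g, i}  B2 = {e, f, g, i}  B3 = {e, f, g, h}  B4 = {b, c, g, i}  B5 = {a, b, c, g}  B6 = {a, b, d, g}  B7 = {a, b, g, j}
Tree: B1–B2, B2–B3, B1–B4, B4–B5, B5–B6, B6–B7
Each bag holds 4 vertices, so the decomposition has width 3, which upper-bounds the treewidth. For the lower bound, the 4 vertices {e, f, g, h} are pairwise adjacent, and any tree decomposition puts a clique entirely inside one bag — forcing width ≥ 3. Combining the bounds, tw(G) = 3.

3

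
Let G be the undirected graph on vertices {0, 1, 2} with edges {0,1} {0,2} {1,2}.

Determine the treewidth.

2

A width-2 tree decomposition is:
Bags: B1 = {0, 1, 2}
Tree: (single bag)
With just one bag of size 3, the width is 3 − 1 = 2, so tw(G) ≤ 2. Conversely, {0, 1, 2} is a clique of size 3, and the vertices of any clique must share a bag in every tree decomposition; so some bag has ≥ 3 vertices and tw(G) ≥ 2. Therefore the treewidth is 2.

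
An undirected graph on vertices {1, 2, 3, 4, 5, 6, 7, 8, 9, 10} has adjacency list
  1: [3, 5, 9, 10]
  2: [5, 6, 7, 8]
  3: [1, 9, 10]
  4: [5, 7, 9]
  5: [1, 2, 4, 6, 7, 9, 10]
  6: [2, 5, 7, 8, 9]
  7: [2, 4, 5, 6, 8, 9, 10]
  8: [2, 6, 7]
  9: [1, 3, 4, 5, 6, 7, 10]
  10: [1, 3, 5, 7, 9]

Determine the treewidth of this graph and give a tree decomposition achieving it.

The largest bag has 4 vertices, giving width 3; this decomposition certifies tw(G) ≤ 3. On the other hand G contains the 4-clique {2, 6, 7, 8}. A clique must lie in a single bag of any decomposition, so no decomposition can have width below 3. Combining the bounds, tw(G) = 3.

Treewidth 3.
Bags: B1 = {5, 6, 7, 9}  B2 = {2, 5, 6, 7}  B3 = {5, 7, 9, 10}  B4 = {1, 5, 9, 10}  B5 = {2, 6, 7, 8}  B6 = {4, 5, 7, 9}  B7 = {1, 3, 9, 10}
Tree: B1–B2, B1–B3, B3–B4, B2–B5, B3–B6, B4–B7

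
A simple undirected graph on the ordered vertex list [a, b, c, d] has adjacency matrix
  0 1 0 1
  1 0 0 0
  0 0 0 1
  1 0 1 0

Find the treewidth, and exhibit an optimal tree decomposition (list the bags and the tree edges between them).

Treewidth 1.
Bags: B1 = {c, d}  B2 = {a, d}  B3 = {a, b}
Tree: B1–B2, B2–B3

The largest bag has 2 vertices, giving width 1; this decomposition certifies tw(G) ≤ 1. G has an edge, so its treewidth is at least 1. Therefore the treewidth is 1.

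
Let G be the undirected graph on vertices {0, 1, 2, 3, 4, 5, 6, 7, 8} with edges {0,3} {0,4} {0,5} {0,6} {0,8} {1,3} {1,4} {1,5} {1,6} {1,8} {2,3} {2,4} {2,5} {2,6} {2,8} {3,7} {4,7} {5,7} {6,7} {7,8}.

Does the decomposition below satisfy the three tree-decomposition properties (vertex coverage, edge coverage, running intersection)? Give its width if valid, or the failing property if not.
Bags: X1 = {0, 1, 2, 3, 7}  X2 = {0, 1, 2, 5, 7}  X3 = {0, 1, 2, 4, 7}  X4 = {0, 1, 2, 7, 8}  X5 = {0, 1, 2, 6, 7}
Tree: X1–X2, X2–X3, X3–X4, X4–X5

Yes; width 4.

Every vertex of G appears in some bag (union = {0, 1, 2, 3, 4, 5, 6, 7, 8}); every edge is covered by a bag; and for each vertex v the set of bags containing v is connected in the bag tree. The decomposition is therefore valid. The largest bag has 5 vertices, so the width is 4.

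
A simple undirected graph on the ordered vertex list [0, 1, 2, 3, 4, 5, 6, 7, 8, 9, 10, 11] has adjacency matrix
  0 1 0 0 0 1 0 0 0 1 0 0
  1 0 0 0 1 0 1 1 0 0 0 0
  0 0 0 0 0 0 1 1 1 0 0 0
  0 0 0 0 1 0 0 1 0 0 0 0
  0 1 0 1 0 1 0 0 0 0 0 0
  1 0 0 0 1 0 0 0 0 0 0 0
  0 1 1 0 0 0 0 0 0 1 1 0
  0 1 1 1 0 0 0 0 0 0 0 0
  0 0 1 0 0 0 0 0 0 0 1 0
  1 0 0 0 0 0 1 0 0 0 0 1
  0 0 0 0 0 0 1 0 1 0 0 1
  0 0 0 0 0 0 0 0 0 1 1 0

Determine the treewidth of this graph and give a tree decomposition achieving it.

Each bag holds 4 vertices, so the decomposition has width 3, which upper-bounds the treewidth. For the lower bound: the 4 vertex sets {3,4,5}, {7}, {1}, {0,2,6,9} are disjoint, each induces a connected subgraph, and every pair is joined by at least one edge of G. Contracting each set to a single vertex therefore yields K_{4} as a minor, and since treewidth is minor-monotone, tw(G) ≥ tw(K_{4}) = 3. Hence tw(G) = 3 exactly.

Treewidth 3.
One optimal decomposition is:
Bags: B1 = {3, 4, 5, 7}  B2 = {1, 4, 5, 7}  B3 = {0, 1, 5, 7}  B4 = {0, 1, 2, 7}  B5 = {0, 1, 2, 6}  B6 = {0, 2, 6, 9}  B7 = {2, 6, 8, 9}  B8 = {6, 8, 9, 10}  B9 = {8, 9, 10, 11}
Tree: B1–B2, B2–B3, B3–B4, B4–B5, B5–B6, B6–B7, B7–B8, B8–B9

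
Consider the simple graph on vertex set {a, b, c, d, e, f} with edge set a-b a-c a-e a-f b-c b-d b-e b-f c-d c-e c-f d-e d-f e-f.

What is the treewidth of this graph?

A width-4 tree decomposition is:
Bags: B1 = {a, b, c, e, f}  B2 = {b, c, d, e, f}
Tree: B1–B2
Each bag holds 5 vertices, so the decomposition has width 4, which upper-bounds the treewidth. For the lower bound, the 5 vertices {b, c, d, e, f} are pairwise adjacent, and any tree decomposition puts a clique entirely inside one bag — forcing width ≥ 4. Combining the bounds, tw(G) = 4.

4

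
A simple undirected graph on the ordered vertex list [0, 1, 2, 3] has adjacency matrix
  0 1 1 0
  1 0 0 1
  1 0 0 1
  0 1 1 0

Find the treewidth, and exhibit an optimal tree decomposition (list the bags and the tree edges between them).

Treewidth 2.
Bags: B1 = {0, 2, 3}  B2 = {0, 1, 3}
Tree: B1–B2

Each bag holds 3 vertices, so the decomposition has width 2, which upper-bounds the treewidth. For the lower bound, G contains the cycle 3–2–0–1–3, so G is not a forest; only forests have treewidth ≤ 1, hence tw(G) ≥ 2. Hence tw(G) = 2 exactly.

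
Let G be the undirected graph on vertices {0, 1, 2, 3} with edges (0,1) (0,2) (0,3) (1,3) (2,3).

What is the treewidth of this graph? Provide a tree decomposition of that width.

Treewidth 2.
One such decomposition:
Bags: B1 = {0, 2, 3}  B2 = {0, 1, 3}
Tree: B1–B2

Every bag has size at most 3, so the width is 3 − 1 = 2 and tw(G) ≤ 2. Conversely, {0, 1, 3} is a clique of size 3, and the vertices of any clique must share a bag in every tree decomposition; so some bag has ≥ 3 vertices and tw(G) ≥ 2. Combining the bounds, tw(G) = 2.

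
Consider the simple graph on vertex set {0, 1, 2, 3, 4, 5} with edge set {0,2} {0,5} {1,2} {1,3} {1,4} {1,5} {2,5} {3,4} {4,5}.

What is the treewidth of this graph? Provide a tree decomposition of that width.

Treewidth 2.
One optimal decomposition is:
Bags: B1 = {1, 4, 5}  B2 = {1, 2, 5}  B3 = {0, 2, 5}  B4 = {1, 3, 4}
Tree: B1–B2, B2–B3, B1–B4

Every bag has size at most 3, so the width is 3 − 1 = 2 and tw(G) ≤ 2. Conversely, {0, 2, 5} is a clique of size 3, and the vertices of any clique must share a bag in every tree decomposition; so some bag has ≥ 3 vertices and tw(G) ≥ 2. Therefore the treewidth is 2.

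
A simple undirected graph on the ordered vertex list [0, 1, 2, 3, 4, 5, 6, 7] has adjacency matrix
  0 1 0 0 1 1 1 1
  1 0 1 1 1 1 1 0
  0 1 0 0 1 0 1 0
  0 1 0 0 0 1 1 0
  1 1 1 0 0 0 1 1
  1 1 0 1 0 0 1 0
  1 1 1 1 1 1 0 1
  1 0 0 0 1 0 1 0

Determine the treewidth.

3

A width-3 tree decomposition is:
Bags: B1 = {0, 1, 5, 6}  B2 = {0, 1, 4, 6}  B3 = {0, 4, 6, 7}  B4 = {1, 3, 5, 6}  B5 = {1, 2, 4, 6}
Tree: B1–B2, B2–B3, B1–B4, B2–B5
Every bag has size at most 4, so the width is 4 − 1 = 3 and tw(G) ≤ 3. For the lower bound, the 4 vertices {0, 1, 4, 6} are pairwise adjacent, and any tree decomposition puts a clique entirely inside one bag — forcing width ≥ 3. The upper and lower bounds meet at 3, so that is the treewidth.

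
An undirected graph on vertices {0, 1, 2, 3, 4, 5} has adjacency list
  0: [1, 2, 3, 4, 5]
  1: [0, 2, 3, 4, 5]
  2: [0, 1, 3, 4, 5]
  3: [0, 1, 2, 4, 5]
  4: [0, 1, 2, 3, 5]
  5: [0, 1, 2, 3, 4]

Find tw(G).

5

A width-5 tree decomposition is:
Bags: B1 = {0, 1, 2, 3, 4, 5}
Tree: (single bag)
With just one bag of size 6, the width is 6 − 1 = 5, so tw(G) ≤ 5. Conversely, {0, 1, 2, 3, 4, 5} is a clique of size 6, and the vertices of any clique must share a bag in every tree decomposition; so some bag has ≥ 6 vertices and tw(G) ≥ 5. The upper and lower bounds meet at 5, so that is the treewidth.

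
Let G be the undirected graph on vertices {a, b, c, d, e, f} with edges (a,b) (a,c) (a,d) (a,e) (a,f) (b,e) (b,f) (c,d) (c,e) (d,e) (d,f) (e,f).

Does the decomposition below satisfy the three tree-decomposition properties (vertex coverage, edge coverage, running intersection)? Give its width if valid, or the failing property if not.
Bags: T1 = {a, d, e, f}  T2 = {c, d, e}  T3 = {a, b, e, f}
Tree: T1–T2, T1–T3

A tree decomposition must satisfy three properties: every vertex lies in some bag; for every edge, both endpoints lie together in some bag; and for every vertex, the bags containing it form a connected subtree. Here edge (a,c) lies in no bag, so the decomposition is invalid.

No — edge (a,c) lies in no bag.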